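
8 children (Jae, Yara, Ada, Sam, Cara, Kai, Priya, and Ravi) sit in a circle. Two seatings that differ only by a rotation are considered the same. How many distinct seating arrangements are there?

5040

Fix one person's seat to break rotational symmetry; the remaining 7 people can be arranged in (7)! = 5040 ways.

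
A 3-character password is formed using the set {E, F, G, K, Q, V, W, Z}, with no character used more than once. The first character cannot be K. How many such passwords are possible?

The first character has 8−1 = 7 choices (anything except K).
The remaining 2 characters are filled from the other 7 symbols without repetition: 7 × 6 = 42.
Total: 7 × 42 = 294.

294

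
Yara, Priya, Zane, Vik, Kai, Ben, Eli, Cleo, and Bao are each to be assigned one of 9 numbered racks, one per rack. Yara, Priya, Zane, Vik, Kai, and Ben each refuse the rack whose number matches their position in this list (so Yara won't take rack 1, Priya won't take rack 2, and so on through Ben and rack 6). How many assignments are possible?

183822

Let Aᵢ (for 1 ≤ i ≤ 6) be the placements that put person i in their forbidden rack. Any j of these fix j positions, leaving (9−j)! ways to fill the rest, and there are C(6,j) ways to pick which j.
By inclusion–exclusion, the number of valid placements is Σ_{j=0}^{6} (−1)^j C(6,j)·(9−j)!.
Computing: 362880 − 241920 + 75600 − 14400 + 1800 − 144 + 6 = 183822.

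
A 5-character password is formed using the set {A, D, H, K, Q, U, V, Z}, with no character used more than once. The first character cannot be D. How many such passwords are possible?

The first character has 8−1 = 7 choices (anything except D).
The remaining 4 characters are filled from the other 7 symbols without repetition: 7 × 6 × 5 × 4 = 840.
Total: 7 × 840 = 5880.

5880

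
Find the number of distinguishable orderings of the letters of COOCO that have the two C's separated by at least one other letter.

6

There are 5!/(3!·2!) = 10 arrangements of COOCO in total.
If the two C's are adjacent, glue them into one block, leaving 4 items to arrange: (4)!/(3!) = 4 ways.
Hence 10 − 4 = 6.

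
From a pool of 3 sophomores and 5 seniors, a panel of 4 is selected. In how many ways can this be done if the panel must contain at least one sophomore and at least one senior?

65

With no constraint there are C(8,4) = 70 possible selections.
Subtract selections that omit an entire group: no sophomores → C(5,4) = 5; no seniors → C(3,4) = 0.
Both groups omitted at once is impossible, so 70 − 5 = 65.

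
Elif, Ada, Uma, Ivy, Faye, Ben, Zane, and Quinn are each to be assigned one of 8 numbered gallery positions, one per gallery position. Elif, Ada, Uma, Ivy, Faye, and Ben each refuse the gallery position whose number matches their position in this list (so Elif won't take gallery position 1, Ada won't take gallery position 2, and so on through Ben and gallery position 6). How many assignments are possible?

18806

Let Aᵢ (for 1 ≤ i ≤ 6) be the placements that put person i in their forbidden gallery position. Any j of these fix j positions, leaving (8−j)! ways to fill the rest, and there are C(6,j) ways to pick which j.
By inclusion–exclusion, the number of valid placements is Σ_{j=0}^{6} (−1)^j C(6,j)·(8−j)!.
Computing: 40320 − 30240 + 10800 − 2400 + 360 − 36 + 2 = 18806.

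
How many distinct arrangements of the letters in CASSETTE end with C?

630

Fix C in the last position and arrange the remaining 7 letters.
Those 7 letters have E appearing twice, S appearing twice, and T appearing twice, giving (7)!/(2!·2!·2!) = 630.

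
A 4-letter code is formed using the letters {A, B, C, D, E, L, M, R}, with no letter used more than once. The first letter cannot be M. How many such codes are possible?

The first letter has 8−1 = 7 choices (anything except M).
The remaining 3 letters are filled from the other 7 symbols without repetition: 7 × 6 × 5 = 210.
Total: 7 × 210 = 1470.

1470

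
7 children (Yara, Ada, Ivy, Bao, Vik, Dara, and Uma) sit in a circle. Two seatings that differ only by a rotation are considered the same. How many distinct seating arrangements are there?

720

Fix one person's seat to break rotational symmetry; the remaining 6 people can be arranged in (6)! = 720 ways.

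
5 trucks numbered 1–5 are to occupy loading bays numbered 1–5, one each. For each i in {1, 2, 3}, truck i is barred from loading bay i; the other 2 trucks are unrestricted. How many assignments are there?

64

Let Aᵢ (for i ∈ {1, 2, 3}) be the placements that put truck i in its forbidden loading bay. Any j of these fix j positions, leaving (5−j)! ways to fill the rest, and there are C(3,j) ways to pick which j.
By inclusion–exclusion, the number of valid placements is Σ_{j=0}^{3} (−1)^j C(3,j)·(5−j)!.
Computing: 120 − 72 + 18 − 2 = 64.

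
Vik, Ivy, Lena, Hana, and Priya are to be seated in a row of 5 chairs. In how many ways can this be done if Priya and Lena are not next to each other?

72

There are 5! = 120 arrangements in all. If Priya and Lena are adjacent, merging them into one block gives 2·(4)! = 48 arrangements.
Complementary counting: 120 − 48 = 72.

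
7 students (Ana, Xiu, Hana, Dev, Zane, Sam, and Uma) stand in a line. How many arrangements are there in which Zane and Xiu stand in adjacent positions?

Treat {Zane, Xiu} as a single unit. There are 6 units to order, and the pair itself can be ordered 2 ways.
So the count is 2·(6)! = 1440.

1440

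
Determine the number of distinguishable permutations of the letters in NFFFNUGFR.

7560

NFFFNUGFR has 9 letters with F appearing 4 times and N appearing twice.
Dividing 9! = 362880 by 4!·2! = 48 for the repeated letters gives 7560.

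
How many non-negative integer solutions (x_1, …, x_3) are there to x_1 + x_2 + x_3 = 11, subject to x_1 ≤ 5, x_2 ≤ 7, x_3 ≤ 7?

Without the upper bounds there are C(13,2) = 78 ways to split 11 among 3 variables.
Subtract solutions that violate a single cap (substitute x_i' = x_i − (cap_i+1)): x_1 ≥ 6 gives C(7,2) = 21; x_2 ≥ 8 gives C(5,2) = 10; x_3 ≥ 8 gives C(5,2) = 10. Together 41.
No two caps can be exceeded simultaneously, so the pair terms are all 0.
By inclusion–exclusion the count is 78 − 41 + 0 = 37.

37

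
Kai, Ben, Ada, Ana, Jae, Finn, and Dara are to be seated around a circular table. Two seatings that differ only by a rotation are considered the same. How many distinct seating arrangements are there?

720

Seat Kai anywhere (absorbing the rotational symmetry), then permute the other 6: (6)! = 720.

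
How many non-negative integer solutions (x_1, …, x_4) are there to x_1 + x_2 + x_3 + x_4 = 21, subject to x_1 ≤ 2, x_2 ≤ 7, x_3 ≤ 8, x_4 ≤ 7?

By stars and bars, unrestricted non-negative solutions to x_1+…+x_4 = 21 number C(21+3,3) = 2024.
Subtract solutions that violate a single cap (substitute x_i' = x_i − (cap_i+1)): x_1 ≥ 3 gives C(21,3) = 1330; x_2 ≥ 8 gives C(16,3) = 560; x_3 ≥ 9 gives C(15,3) = 455; x_4 ≥ 8 gives C(16,3) = 560. Together 2905.
Add back pairs where two caps are both exceeded: 286 + 220 + 286 + 35 + 56 + 35 = 918.
Subtract triples: 4 + 10 + 4 + 0 = 18.
By inclusion–exclusion the count is 2024 − 2905 + 918 − 18 = 19.

19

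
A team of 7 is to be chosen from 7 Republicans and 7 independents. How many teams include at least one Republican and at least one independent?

3430

With no constraint there are C(14,7) = 3432 possible selections.
Selections missing a whole group: no Republicans → C(7,7) = 1; no independents → C(7,7) = 1.
Both groups omitted at once is impossible, so 3432 − 2 = 3430.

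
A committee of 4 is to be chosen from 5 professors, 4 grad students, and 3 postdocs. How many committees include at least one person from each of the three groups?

270

Total 4-person selections from all 12: C(12,4) = 495.
Subtract selections that omit an entire group: no professors → C(7,4) = 35; no grad students → C(8,4) = 70; no postdocs → C(9,4) = 126.
Add back selections omitting two groups (i.e. drawn from a single group): C(5,4) + C(4,4) + C(3,4) = 6.
By inclusion–exclusion: 495 − 231 + 6 = 270.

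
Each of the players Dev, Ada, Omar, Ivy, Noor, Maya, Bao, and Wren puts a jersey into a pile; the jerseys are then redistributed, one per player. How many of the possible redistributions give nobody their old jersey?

Let Aᵢ be the assignments in which player i gets their old jersey. We want the size of the complement of A₁∪…∪A_8.
By inclusion–exclusion this is Σ_{j=0}^{8} (−1)^j C(8,j)·(8−j)!.
Computing: 40320 − 40320 + 20160 − 6720 + 1680 − 336 + 56 − 8 + 1 = 14833.

14833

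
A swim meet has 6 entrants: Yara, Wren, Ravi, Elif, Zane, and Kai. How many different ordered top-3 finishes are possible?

This is an ordered selection of 3 from 6: P(6,3).
That gives 6 × 5 × 4 = 120.

120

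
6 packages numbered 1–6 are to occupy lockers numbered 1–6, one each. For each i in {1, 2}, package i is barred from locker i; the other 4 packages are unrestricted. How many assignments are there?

Let Aᵢ (for i ∈ {1, 2}) be the placements that put package i in its forbidden locker. Any j of these fix j positions, leaving (6−j)! ways to fill the rest, and there are C(2,j) ways to pick which j.
By inclusion–exclusion, the number of valid placements is Σ_{j=0}^{2} (−1)^j C(2,j)·(6−j)!.
Computing: 720 − 240 + 24 = 504.

504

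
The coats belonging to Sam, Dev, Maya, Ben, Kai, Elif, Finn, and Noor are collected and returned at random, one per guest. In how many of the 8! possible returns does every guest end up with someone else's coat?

This is the derangement count D_8: permutations of 8 items with no fixed point.
By inclusion–exclusion this is Σ_{j=0}^{8} (−1)^j C(8,j)·(8−j)!.
Computing: 40320 − 40320 + 20160 − 6720 + 1680 − 336 + 56 − 8 + 1 = 14833.

14833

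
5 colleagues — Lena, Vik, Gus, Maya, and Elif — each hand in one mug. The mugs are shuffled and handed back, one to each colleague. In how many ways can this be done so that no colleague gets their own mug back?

44

Count assignments avoiding every fixed point. For any j of the 5 colleagues fixed to their own mug, the other 5−j can be arranged in (5−j)! ways.
By inclusion–exclusion this is Σ_{j=0}^{5} (−1)^j C(5,j)·(5−j)!.
Computing: 120 − 120 + 60 − 20 + 5 − 1 = 44.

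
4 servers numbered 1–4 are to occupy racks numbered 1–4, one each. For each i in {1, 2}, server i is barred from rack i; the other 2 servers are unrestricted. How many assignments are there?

Let Aᵢ (for i ∈ {1, 2}) be the placements that put server i in its forbidden rack. Any j of these fix j positions, leaving (4−j)! ways to fill the rest, and there are C(2,j) ways to pick which j.
By inclusion–exclusion, the number of valid placements is Σ_{j=0}^{2} (−1)^j C(2,j)·(4−j)!.
Computing: 24 − 12 + 2 = 14.

14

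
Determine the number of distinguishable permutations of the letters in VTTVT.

10

Letter multiplicities in VTTVT: T×3, V×2.
The number of distinct arrangements is 5!/(3!·2!) = 120/12 = 10.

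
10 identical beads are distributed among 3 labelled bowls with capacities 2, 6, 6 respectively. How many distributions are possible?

Ignoring the caps, the number of non-negative solutions to x_1+…+x_3 = 10 is C(12,2) = 66.
Subtract solutions that violate a single cap (substitute x_i' = x_i − (cap_i+1)): x_1 ≥ 3 gives C(9,2) = 36; x_2 ≥ 7 gives C(5,2) = 10; x_3 ≥ 7 gives C(5,2) = 10. Together 56.
Add back pairs where two caps are both exceeded: 1 + 1 + 0 = 2.
By inclusion–exclusion the count is 66 − 56 + 2 = 12.

12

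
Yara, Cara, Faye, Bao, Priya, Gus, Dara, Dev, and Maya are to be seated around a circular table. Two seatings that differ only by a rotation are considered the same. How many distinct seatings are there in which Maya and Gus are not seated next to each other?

30240

All circular seatings of 9 people number (8)! = 40320.
Those with Maya next to Gus: fuse the pair into one unit and seat 8 units around a circle — 2·(7)! = 10080.
Subtracting, 40320 − 10080 = 30240.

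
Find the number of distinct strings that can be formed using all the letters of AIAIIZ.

Letter multiplicities in AIAIIZ: A×2, I×3, Z×1.
The number of distinct arrangements is 6!/(3!·2!) = 720/12 = 60.

60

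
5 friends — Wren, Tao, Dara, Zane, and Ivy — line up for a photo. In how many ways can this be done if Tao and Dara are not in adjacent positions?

There are 5! = 120 arrangements in all. If Tao and Dara are adjacent, merging them into one block gives 2·(4)! = 48 arrangements.
Complementary counting: 120 − 48 = 72.

72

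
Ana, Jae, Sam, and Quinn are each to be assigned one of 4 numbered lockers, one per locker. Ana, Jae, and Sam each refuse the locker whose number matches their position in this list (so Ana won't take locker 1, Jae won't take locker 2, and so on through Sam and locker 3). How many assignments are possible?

Let Aᵢ (for i ∈ {1, 2, 3}) be the placements that put person i in their forbidden locker. Any j of these fix j positions, leaving (4−j)! ways to fill the rest, and there are C(3,j) ways to pick which j.
By inclusion–exclusion, the number of valid placements is Σ_{j=0}^{3} (−1)^j C(3,j)·(4−j)!.
Computing: 24 − 18 + 6 − 1 = 11.

11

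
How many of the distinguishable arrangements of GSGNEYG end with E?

Fix E in the last position and arrange the remaining 6 letters.
Those 6 letters have G appearing 3 times, giving (6)!/(3!) = 120.

120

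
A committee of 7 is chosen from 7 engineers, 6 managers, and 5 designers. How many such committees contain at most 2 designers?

Split by how many designers are chosen (0 through 2).
Sum: C(5,0)·C(13,7) + C(5,1)·C(13,6) + C(5,2)·C(13,5) = 1716 + 8580 + 12870 = 23166.

23166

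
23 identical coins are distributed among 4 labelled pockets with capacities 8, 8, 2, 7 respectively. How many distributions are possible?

10

Ignoring the caps, the number of non-negative solutions to x_1+…+x_4 = 23 is C(26,3) = 2600.
Subtract solutions that violate a single cap (substitute x_i' = x_i − (cap_i+1)): x_1 ≥ 9 gives C(17,3) = 680; x_2 ≥ 9 gives C(17,3) = 680; x_3 ≥ 3 gives C(23,3) = 1771; x_4 ≥ 8 gives C(18,3) = 816. Together 3947.
Add back pairs where two caps are both exceeded: 56 + 364 + 84 + 364 + 84 + 455 = 1407.
Subtract triples: 10 + 0 + 20 + 20 = 50.
By inclusion–exclusion the count is 2600 − 3947 + 1407 − 50 = 10.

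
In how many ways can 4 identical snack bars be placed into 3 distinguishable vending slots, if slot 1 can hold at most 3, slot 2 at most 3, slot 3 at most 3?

Without the upper bounds there are C(6,2) = 15 ways to split 4 among 3 vending slots.
Subtract solutions that violate a single cap (substitute x_i' = x_i − (cap_i+1)): x_1 ≥ 4 gives C(2,2) = 1; x_2 ≥ 4 gives C(2,2) = 1; x_3 ≥ 4 gives C(2,2) = 1. Together 3.
No two caps can be exceeded simultaneously, so the pair terms are all 0.
By inclusion–exclusion the count is 15 − 3 + 0 = 12.

12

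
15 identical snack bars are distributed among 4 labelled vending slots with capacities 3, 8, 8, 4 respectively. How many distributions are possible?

110

Ignoring the caps, the number of non-negative solutions to x_1+…+x_4 = 15 is C(18,3) = 816.
Subtract solutions that violate a single cap (substitute x_i' = x_i − (cap_i+1)): x_1 ≥ 4 gives C(14,3) = 364; x_2 ≥ 9 gives C(9,3) = 84; x_3 ≥ 9 gives C(9,3) = 84; x_4 ≥ 5 gives C(13,3) = 286. Together 818.
Add back pairs where two caps are both exceeded: 10 + 10 + 84 + 0 + 4 + 4 = 112.
By inclusion–exclusion the count is 816 − 818 + 112 = 110.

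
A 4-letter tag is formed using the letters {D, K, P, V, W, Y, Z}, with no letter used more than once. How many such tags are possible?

This is a permutation of 4 out of 7: P(7,4) = 7!/3!.
That product is 7 × 6 × 5 × 4 = 840.

840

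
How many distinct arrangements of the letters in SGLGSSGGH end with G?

Fix G in the last position and arrange the remaining 8 letters.
Those 8 letters have G appearing 3 times and S appearing 3 times, giving (8)!/(3!·3!) = 1120.

1120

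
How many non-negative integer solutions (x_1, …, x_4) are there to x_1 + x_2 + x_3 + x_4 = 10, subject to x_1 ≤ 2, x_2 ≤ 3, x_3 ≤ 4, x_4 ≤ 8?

Without the upper bounds there are C(13,3) = 286 ways to split 10 among 4 variables.
Subtract solutions that violate a single cap (substitute x_i' = x_i − (cap_i+1)): x_1 ≥ 3 gives C(10,3) = 120; x_2 ≥ 4 gives C(9,3) = 84; x_3 ≥ 5 gives C(8,3) = 56; x_4 ≥ 9 gives C(4,3) = 4. Together 264.
Add back pairs where two caps are both exceeded: 20 + 10 + 0 + 4 + 0 + 0 = 34.
By inclusion–exclusion the count is 286 − 264 + 34 = 56.

56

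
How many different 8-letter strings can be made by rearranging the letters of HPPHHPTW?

HPPHHPTW has 8 letters with H appearing 3 times and P appearing 3 times.
So there are 8! / (3!·3!) = 1120 distinguishable arrangements.

1120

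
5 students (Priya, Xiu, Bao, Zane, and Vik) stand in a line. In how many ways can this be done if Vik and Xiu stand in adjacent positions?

48

Glue Vik and Xiu into one block (2 internal orders), leaving 4 units to arrange in a row.
That gives 2 × 4! = 2 × 24 = 48.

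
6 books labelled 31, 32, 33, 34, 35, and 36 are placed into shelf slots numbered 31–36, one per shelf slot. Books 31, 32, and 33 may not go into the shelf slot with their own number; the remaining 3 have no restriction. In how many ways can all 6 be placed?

Let Aᵢ (for i ∈ {31, 32, 33}) be the placements that put book i in its forbidden shelf slot. Any j of these fix j positions, leaving (6−j)! ways to fill the rest, and there are C(3,j) ways to pick which j.
By inclusion–exclusion, the number of valid placements is Σ_{j=0}^{3} (−1)^j C(3,j)·(6−j)!.
Computing: 720 − 360 + 72 − 6 = 426.

426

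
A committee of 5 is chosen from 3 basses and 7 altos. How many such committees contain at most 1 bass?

126

Split by how many basses are chosen (0 through 1).
Sum: C(3,0)·C(7,5) + C(3,1)·C(7,4) = 21 + 105 = 126.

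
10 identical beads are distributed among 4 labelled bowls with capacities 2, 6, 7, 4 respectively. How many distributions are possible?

Without the upper bounds there are C(13,3) = 286 ways to split 10 among 4 bowls.
Subtract solutions that violate a single cap (substitute x_i' = x_i − (cap_i+1)): x_1 ≥ 3 gives C(10,3) = 120; x_2 ≥ 7 gives C(6,3) = 20; x_3 ≥ 8 gives C(5,3) = 10; x_4 ≥ 5 gives C(8,3) = 56. Together 206.
Add back pairs where two caps are both exceeded: 1 + 0 + 10 + 0 + 0 + 0 = 11.
By inclusion–exclusion the count is 286 − 206 + 11 = 91.

91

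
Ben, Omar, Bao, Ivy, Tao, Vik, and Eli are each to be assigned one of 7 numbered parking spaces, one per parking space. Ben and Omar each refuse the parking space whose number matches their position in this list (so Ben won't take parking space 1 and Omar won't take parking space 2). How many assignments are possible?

3720

Let Aᵢ (for i ∈ {1, 2}) be the placements that put person i in their forbidden parking space. Any j of these fix j positions, leaving (7−j)! ways to fill the rest, and there are C(2,j) ways to pick which j.
By inclusion–exclusion, the number of valid placements is Σ_{j=0}^{2} (−1)^j C(2,j)·(7−j)!.
Computing: 5040 − 1440 + 120 = 3720.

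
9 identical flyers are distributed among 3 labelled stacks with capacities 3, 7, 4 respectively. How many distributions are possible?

Ignoring the caps, the number of non-negative solutions to x_1+…+x_3 = 9 is C(11,2) = 55.
Subtract solutions that violate a single cap (substitute x_i' = x_i − (cap_i+1)): x_1 ≥ 4 gives C(7,2) = 21; x_2 ≥ 8 gives C(3,2) = 3; x_3 ≥ 5 gives C(6,2) = 15. Together 39.
Add back pairs where two caps are both exceeded: 0 + 1 + 0 = 1.
By inclusion–exclusion the count is 55 − 39 + 1 = 17.

17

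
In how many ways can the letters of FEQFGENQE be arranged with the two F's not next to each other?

Total arrangements of FEQFGENQE: 9!/(3!·2!·2!) = 15120.
If the two F's are adjacent, glue them into one block, leaving 8 items to arrange: (8)!/(3!·2!) = 3360 ways.
Subtracting, 15120 − 3360 = 11760 arrangements keep the F's apart.

11760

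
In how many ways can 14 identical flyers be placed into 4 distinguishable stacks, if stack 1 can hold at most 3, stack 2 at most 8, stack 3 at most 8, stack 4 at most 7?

216

Ignoring the caps, the number of non-negative solutions to x_1+…+x_4 = 14 is C(17,3) = 680.
Subtract solutions that violate a single cap (substitute x_i' = x_i − (cap_i+1)): x_1 ≥ 4 gives C(13,3) = 286; x_2 ≥ 9 gives C(8,3) = 56; x_3 ≥ 9 gives C(8,3) = 56; x_4 ≥ 8 gives C(9,3) = 84. Together 482.
Add back pairs where two caps are both exceeded: 4 + 4 + 10 + 0 + 0 + 0 = 18.
By inclusion–exclusion the count is 680 − 482 + 18 = 216.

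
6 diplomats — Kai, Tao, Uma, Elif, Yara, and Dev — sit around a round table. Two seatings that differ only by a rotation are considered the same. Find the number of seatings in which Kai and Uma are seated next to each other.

Treat {Kai, Uma} as one unit (2 internal orders) and seat the resulting 5 units around the table: (4)! circular arrangements.
So 2 × (4)! = 2 × 24 = 48.

48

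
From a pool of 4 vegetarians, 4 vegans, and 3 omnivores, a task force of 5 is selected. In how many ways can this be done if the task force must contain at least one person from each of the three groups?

364

Total 5-person selections from all 11: C(11,5) = 462.
Selections missing a whole group: no vegetarians → C(7,5) = 21; no vegans → C(7,5) = 21; no omnivores → C(8,5) = 56.
Add back selections omitting two groups (i.e. drawn from a single group): C(4,5) + C(4,5) + C(3,5) = 0.
By inclusion–exclusion: 462 − 98 + 0 = 364.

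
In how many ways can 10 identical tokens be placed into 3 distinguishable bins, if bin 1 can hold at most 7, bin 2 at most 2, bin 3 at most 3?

6

Ignoring the caps, the number of non-negative solutions to x_1+…+x_3 = 10 is C(12,2) = 66.
Subtract solutions that violate a single cap (substitute x_i' = x_i − (cap_i+1)): x_1 ≥ 8 gives C(4,2) = 6; x_2 ≥ 3 gives C(9,2) = 36; x_3 ≥ 4 gives C(8,2) = 28. Together 70.
Add back pairs where two caps are both exceeded: 0 + 0 + 10 = 10.
By inclusion–exclusion the count is 66 − 70 + 10 = 6.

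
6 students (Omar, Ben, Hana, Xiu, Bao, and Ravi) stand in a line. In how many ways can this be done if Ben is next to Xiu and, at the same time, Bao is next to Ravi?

96

Treat {Ben,Xiu} as one block (2 orders) and {Bao,Ravi} as another (2 orders).
That leaves 4 units to arrange: 2 × 2 × 4! = 4 × 24 = 96.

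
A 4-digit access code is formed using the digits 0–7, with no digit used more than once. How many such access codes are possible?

Choose and order 4 of the 8 symbols: the first digit has 8 options, the next 7, then 6, 5.
That product is 8 × 7 × 6 × 5 = 1680.

1680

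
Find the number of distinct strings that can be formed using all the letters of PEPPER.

Letter multiplicities in PEPPER: E×2, P×3, R×1.
So there are 6! / (3!·2!) = 60 distinguishable arrangements.

60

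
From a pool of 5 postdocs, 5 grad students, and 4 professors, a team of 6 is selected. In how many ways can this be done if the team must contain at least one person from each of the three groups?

Unrestricted: C(14,6) = 3003 ways to pick any 6 of the 14.
Subtract selections that omit an entire group: no postdocs → C(9,6) = 84; no grad students → C(9,6) = 84; no professors → C(10,6) = 210.
Add back selections omitting two groups (i.e. drawn from a single group): C(5,6) + C(5,6) + C(4,6) = 0.
By inclusion–exclusion: 3003 − 378 + 0 = 2625.

2625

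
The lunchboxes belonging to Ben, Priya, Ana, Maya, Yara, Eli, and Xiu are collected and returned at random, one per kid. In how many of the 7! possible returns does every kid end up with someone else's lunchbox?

1854

Count assignments avoiding every fixed point. For any j of the 7 kids fixed to their own lunchbox, the other 7−j can be arranged in (7−j)! ways.
By inclusion–exclusion this is Σ_{j=0}^{7} (−1)^j C(7,j)·(7−j)!.
Computing: 5040 − 5040 + 2520 − 840 + 210 − 42 + 7 − 1 = 1854.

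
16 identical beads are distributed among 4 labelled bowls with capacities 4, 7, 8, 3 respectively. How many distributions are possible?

70

By stars and bars, unrestricted non-negative solutions to x_1+…+x_4 = 16 number C(16+3,3) = 969.
Subtract solutions that violate a single cap (substitute x_i' = x_i − (cap_i+1)): x_1 ≥ 5 gives C(14,3) = 364; x_2 ≥ 8 gives C(11,3) = 165; x_3 ≥ 9 gives C(10,3) = 120; x_4 ≥ 4 gives C(15,3) = 455. Together 1104.
Add back pairs where two caps are both exceeded: 20 + 10 + 120 + 0 + 35 + 20 = 205.
By inclusion–exclusion the count is 969 − 1104 + 205 = 70.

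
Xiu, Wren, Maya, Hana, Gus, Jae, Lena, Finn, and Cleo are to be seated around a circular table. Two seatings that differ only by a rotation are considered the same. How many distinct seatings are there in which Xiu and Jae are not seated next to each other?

30240

Without the restriction there are (8)! = 40320 seatings.
Seatings with Xiu beside Jae: treat them as a block with 2 internal orders, giving 2 × (7)! = 10080.
Subtracting, 40320 − 10080 = 30240.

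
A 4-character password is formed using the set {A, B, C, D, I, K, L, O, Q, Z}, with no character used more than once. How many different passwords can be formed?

Choose and order 4 of the 10 symbols: the first character has 10 options, the next 9, then 8, 7.
10 × 9 × 8 × 7 = 5040.

5040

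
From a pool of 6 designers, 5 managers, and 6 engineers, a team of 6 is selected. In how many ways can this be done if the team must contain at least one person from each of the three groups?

With no constraint there are C(17,6) = 12376 possible selections.
Selections missing a whole group: no designers → C(11,6) = 462; no managers → C(12,6) = 924; no engineers → C(11,6) = 462.
Add back selections omitting two groups (i.e. drawn from a single group): C(6,6) + C(5,6) + C(6,6) = 2.
By inclusion–exclusion: 12376 − 1848 + 2 = 10530.

10530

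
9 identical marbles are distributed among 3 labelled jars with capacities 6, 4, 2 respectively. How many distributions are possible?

Without the upper bounds there are C(11,2) = 55 ways to split 9 among 3 jars.
Subtract solutions that violate a single cap (substitute x_i' = x_i − (cap_i+1)): x_1 ≥ 7 gives C(4,2) = 6; x_2 ≥ 5 gives C(6,2) = 15; x_3 ≥ 3 gives C(8,2) = 28. Together 49.
Add back pairs where two caps are both exceeded: 0 + 0 + 3 = 3.
By inclusion–exclusion the count is 55 − 49 + 3 = 9.

9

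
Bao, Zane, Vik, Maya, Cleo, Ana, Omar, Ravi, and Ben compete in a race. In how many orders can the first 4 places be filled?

This is an ordered selection of 4 from 9: P(9,4).
That gives 9 × 8 × 7 × 6 = 3024.

3024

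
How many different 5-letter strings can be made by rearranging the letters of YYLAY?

The 5 letters of YYLAY have repeats: Y appearing 3 times.
So there are 5! / (3!) = 20 distinguishable arrangements.

20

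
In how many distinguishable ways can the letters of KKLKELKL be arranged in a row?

280

KKLKELKL has 8 letters with K appearing 4 times and L appearing 3 times.
So there are 8! / (4!·3!) = 280 distinguishable arrangements.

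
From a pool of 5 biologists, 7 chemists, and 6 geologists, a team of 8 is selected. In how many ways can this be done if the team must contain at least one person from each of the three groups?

41811

Total 8-person selections from all 18: C(18,8) = 43758.
Selections missing a whole group: no biologists → C(13,8) = 1287; no chemists → C(11,8) = 165; no geologists → C(12,8) = 495.
Add back selections omitting two groups (i.e. drawn from a single group): C(5,8) + C(7,8) + C(6,8) = 0.
By inclusion–exclusion: 43758 − 1947 + 0 = 41811.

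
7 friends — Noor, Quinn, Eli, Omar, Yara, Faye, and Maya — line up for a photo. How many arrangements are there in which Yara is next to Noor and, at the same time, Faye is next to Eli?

480

Treat {Yara,Noor} as one block (2 orders) and {Faye,Eli} as another (2 orders).
That leaves 5 units to arrange: 2 × 2 × 5! = 4 × 120 = 480.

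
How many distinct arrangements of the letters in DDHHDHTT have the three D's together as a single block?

Treat the 3 copies of D as a single block. The multiset to arrange is then {DDD, H, H, H, T, T}, 6 items in all.
That gives (6)!/(3!·2!) = 60 arrangements.

60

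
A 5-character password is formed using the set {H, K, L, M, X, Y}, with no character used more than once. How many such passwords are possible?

720

This is a permutation of 5 out of 6: P(6,5) = 6!/1!.
That product is 6 × 5 × 4 × 3 × 2 = 720.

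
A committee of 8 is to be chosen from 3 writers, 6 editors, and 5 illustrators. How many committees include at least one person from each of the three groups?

With no constraint there are C(14,8) = 3003 possible selections.
Selections missing a whole group: no writers → C(11,8) = 165; no editors → C(8,8) = 1; no illustrators → C(9,8) = 9.
Add back selections omitting two groups (i.e. drawn from a single group): C(3,8) + C(6,8) + C(5,8) = 0.
By inclusion–exclusion: 3003 − 175 + 0 = 2828.

2828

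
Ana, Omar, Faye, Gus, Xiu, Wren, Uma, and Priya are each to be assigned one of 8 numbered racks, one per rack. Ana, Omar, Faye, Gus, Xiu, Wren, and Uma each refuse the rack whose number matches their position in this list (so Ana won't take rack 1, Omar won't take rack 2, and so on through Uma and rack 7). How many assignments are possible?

Let Aᵢ (for 1 ≤ i ≤ 7) be the placements that put person i in their forbidden rack. Any j of these fix j positions, leaving (8−j)! ways to fill the rest, and there are C(7,j) ways to pick which j.
By inclusion–exclusion, the number of valid placements is Σ_{j=0}^{7} (−1)^j C(7,j)·(8−j)!.
Computing: 40320 − 35280 + 15120 − 4200 + 840 − 126 + 14 − 1 = 16687.

16687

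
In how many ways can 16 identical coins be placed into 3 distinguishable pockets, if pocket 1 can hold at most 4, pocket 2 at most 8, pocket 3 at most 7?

10

Ignoring the caps, the number of non-negative solutions to x_1+…+x_3 = 16 is C(18,2) = 153.
Subtract solutions that violate a single cap (substitute x_i' = x_i − (cap_i+1)): x_1 ≥ 5 gives C(13,2) = 78; x_2 ≥ 9 gives C(9,2) = 36; x_3 ≥ 8 gives C(10,2) = 45. Together 159.
Add back pairs where two caps are both exceeded: 6 + 10 + 0 = 16.
By inclusion–exclusion the count is 153 − 159 + 16 = 10.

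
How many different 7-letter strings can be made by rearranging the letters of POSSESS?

POSSESS has 7 letters with S appearing 4 times.
The number of distinct arrangements is 7!/(4!) = 5040/24 = 210.

210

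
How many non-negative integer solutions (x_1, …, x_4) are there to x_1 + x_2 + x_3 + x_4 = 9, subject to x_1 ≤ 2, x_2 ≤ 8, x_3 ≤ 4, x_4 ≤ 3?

59

Without the upper bounds there are C(12,3) = 220 ways to split 9 among 4 variables.
Subtract solutions that violate a single cap (substitute x_i' = x_i − (cap_i+1)): x_1 ≥ 3 gives C(9,3) = 84; x_2 ≥ 9 gives C(3,3) = 1; x_3 ≥ 5 gives C(7,3) = 35; x_4 ≥ 4 gives C(8,3) = 56. Together 176.
Add back pairs where two caps are both exceeded: 0 + 4 + 10 + 0 + 0 + 1 = 15.
By inclusion–exclusion the count is 220 − 176 + 15 = 59.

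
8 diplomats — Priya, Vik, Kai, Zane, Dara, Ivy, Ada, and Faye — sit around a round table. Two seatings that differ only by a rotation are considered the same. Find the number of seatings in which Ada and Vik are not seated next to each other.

Without the restriction there are (7)! = 5040 seatings.
Seatings with Ada beside Vik: treat them as a block with 2 internal orders, giving 2 × (6)! = 1440.
Subtracting, 5040 − 1440 = 3600.

3600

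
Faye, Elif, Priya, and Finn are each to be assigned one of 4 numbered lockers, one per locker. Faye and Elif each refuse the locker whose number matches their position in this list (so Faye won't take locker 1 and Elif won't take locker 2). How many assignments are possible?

14

Let Aᵢ (for i ∈ {1, 2}) be the placements that put person i in their forbidden locker. Any j of these fix j positions, leaving (4−j)! ways to fill the rest, and there are C(2,j) ways to pick which j.
By inclusion–exclusion, the number of valid placements is Σ_{j=0}^{2} (−1)^j C(2,j)·(4−j)!.
Computing: 24 − 12 + 2 = 14.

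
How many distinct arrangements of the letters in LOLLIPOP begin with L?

630

Fix L in the first position and arrange the remaining 7 letters.
Those 7 letters have L appearing twice, O appearing twice, and P appearing twice, giving (7)!/(2!·2!·2!) = 630.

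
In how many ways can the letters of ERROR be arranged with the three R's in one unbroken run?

Treat the 3 copies of R as a single block. The multiset to arrange is then {RRR, E, O}, 3 items in all.
All 3 items are distinct, so there are (3)! = 6 arrangements.

6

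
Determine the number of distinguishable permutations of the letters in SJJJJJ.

The 6 letters of SJJJJJ have repeats: J appearing 5 times.
Dividing 6! = 720 by 5! = 120 for the repeated letters gives 6.

6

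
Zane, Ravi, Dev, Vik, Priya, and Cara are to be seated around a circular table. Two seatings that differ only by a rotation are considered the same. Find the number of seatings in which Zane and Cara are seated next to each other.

Glue Zane and Cara into a block (2 internal orders). Seating 5 units around a circle gives (4)! arrangements.
So 2 × (4)! = 2 × 24 = 48.

48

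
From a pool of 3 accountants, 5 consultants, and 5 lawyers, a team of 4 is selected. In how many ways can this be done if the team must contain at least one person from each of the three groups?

Total 4-person selections from all 13: C(13,4) = 715.
Selections missing a whole group: no accountants → C(10,4) = 210; no consultants → C(8,4) = 70; no lawyers → C(8,4) = 70.
Add back selections omitting two groups (i.e. drawn from a single group): C(3,4) + C(5,4) + C(5,4) = 10.
By inclusion–exclusion: 715 − 350 + 10 = 375.

375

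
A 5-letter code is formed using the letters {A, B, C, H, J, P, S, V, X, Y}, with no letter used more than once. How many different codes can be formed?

With no repetition, fill the 5 letters in order: 10 choices, then 9, down to 6.
That product is 10 × 9 × 8 × 7 × 6 = 30240.

30240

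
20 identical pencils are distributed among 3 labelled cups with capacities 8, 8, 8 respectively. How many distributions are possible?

By stars and bars, unrestricted non-negative solutions to x_1+…+x_3 = 20 number C(20+2,2) = 231.
Subtract solutions that violate a single cap (substitute x_i' = x_i − (cap_i+1)): x_1 ≥ 9 gives C(13,2) = 78; x_2 ≥ 9 gives C(13,2) = 78; x_3 ≥ 9 gives C(13,2) = 78. Together 234.
Add back pairs where two caps are both exceeded: 6 + 6 + 6 = 18.
By inclusion–exclusion the count is 231 − 234 + 18 = 15.

15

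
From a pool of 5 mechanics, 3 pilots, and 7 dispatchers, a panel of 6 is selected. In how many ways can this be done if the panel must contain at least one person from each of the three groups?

Unrestricted: C(15,6) = 5005 ways to pick any 6 of the 15.
Selections missing a whole group: no mechanics → C(10,6) = 210; no pilots → C(12,6) = 924; no dispatchers → C(8,6) = 28.
Add back selections omitting two groups (i.e. drawn from a single group): C(5,6) + C(3,6) + C(7,6) = 7.
By inclusion–exclusion: 5005 − 1162 + 7 = 3850.

3850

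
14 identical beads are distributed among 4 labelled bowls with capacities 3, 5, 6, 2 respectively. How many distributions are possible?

10

Without the upper bounds there are C(17,3) = 680 ways to split 14 among 4 bowls.
Subtract solutions that violate a single cap (substitute x_i' = x_i − (cap_i+1)): x_1 ≥ 4 gives C(13,3) = 286; x_2 ≥ 6 gives C(11,3) = 165; x_3 ≥ 7 gives C(10,3) = 120; x_4 ≥ 3 gives C(14,3) = 364. Together 935.
Add back pairs where two caps are both exceeded: 35 + 20 + 120 + 4 + 56 + 35 = 270.
Subtract triples: 0 + 4 + 1 + 0 = 5.
By inclusion–exclusion the count is 680 − 935 + 270 − 5 = 10.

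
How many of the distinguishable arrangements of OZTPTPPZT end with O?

With the last slot taken by O, it remains to arrange the other 8 letters (ZTPTPPZT).
Those 8 letters have P appearing 3 times, T appearing 3 times, and Z appearing twice, giving (8)!/(3!·3!·2!) = 560.

560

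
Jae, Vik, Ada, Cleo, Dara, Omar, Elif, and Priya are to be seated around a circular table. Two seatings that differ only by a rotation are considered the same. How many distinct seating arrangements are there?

5040

Around a circle, 8 distinct people have 8!/8 = (7)! = 5040 rotationally distinct seatings.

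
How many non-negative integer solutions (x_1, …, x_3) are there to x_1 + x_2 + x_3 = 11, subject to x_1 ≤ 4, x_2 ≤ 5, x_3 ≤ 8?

24

Ignoring the caps, the number of non-negative solutions to x_1+…+x_3 = 11 is C(13,2) = 78.
Subtract solutions that violate a single cap (substitute x_i' = x_i − (cap_i+1)): x_1 ≥ 5 gives C(8,2) = 28; x_2 ≥ 6 gives C(7,2) = 21; x_3 ≥ 9 gives C(4,2) = 6. Together 55.
Add back pairs where two caps are both exceeded: 1 + 0 + 0 = 1.
By inclusion–exclusion the count is 78 − 55 + 1 = 24.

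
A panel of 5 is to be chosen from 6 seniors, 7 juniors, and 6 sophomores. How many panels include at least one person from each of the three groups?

8295

With no constraint there are C(19,5) = 11628 possible selections.
Subtract selections that omit an entire group: no seniors → C(13,5) = 1287; no juniors → C(12,5) = 792; no sophomores → C(13,5) = 1287.
Add back selections omitting two groups (i.e. drawn from a single group): C(6,5) + C(7,5) + C(6,5) = 33.
By inclusion–exclusion: 11628 − 3366 + 33 = 8295.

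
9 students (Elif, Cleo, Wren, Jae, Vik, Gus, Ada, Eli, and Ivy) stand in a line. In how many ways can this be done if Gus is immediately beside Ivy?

Place the 7 others and the Gus-Ivy pair as 8 objects in a line; the pair has 2 internal arrangements.
That gives 2 × 8! = 2 × 40320 = 80640.

80640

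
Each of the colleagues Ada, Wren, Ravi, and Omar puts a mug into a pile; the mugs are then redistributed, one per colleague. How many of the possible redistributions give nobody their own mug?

9

This is the derangement count D_4: permutations of 4 items with no fixed point.
By inclusion–exclusion this is Σ_{j=0}^{4} (−1)^j C(4,j)·(4−j)!.
Computing: 24 − 24 + 12 − 4 + 1 = 9.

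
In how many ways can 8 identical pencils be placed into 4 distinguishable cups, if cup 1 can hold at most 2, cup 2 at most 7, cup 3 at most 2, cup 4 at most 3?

35

Ignoring the caps, the number of non-negative solutions to x_1+…+x_4 = 8 is C(11,3) = 165.
Subtract solutions that violate a single cap (substitute x_i' = x_i − (cap_i+1)): x_1 ≥ 3 gives C(8,3) = 56; x_2 ≥ 8 gives C(3,3) = 1; x_3 ≥ 3 gives C(8,3) = 56; x_4 ≥ 4 gives C(7,3) = 35. Together 148.
Add back pairs where two caps are both exceeded: 0 + 10 + 4 + 0 + 0 + 4 = 18.
By inclusion–exclusion the count is 165 − 148 + 18 = 35.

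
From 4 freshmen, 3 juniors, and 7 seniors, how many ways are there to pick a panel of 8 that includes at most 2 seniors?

154

Split by how many seniors are chosen (0 through 2).
Sum: C(7,0)·C(7,8) + C(7,1)·C(7,7) + C(7,2)·C(7,6) = 0 + 7 + 147 = 154.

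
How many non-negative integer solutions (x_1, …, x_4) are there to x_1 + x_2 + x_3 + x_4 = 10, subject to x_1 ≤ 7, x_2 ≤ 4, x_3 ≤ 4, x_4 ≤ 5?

130

By stars and bars, unrestricted non-negative solutions to x_1+…+x_4 = 10 number C(10+3,3) = 286.
Subtract solutions that violate a single cap (substitute x_i' = x_i − (cap_i+1)): x_1 ≥ 8 gives C(5,3) = 10; x_2 ≥ 5 gives C(8,3) = 56; x_3 ≥ 5 gives C(8,3) = 56; x_4 ≥ 6 gives C(7,3) = 35. Together 157.
Add back pairs where two caps are both exceeded: 0 + 0 + 0 + 1 + 0 + 0 = 1.
By inclusion–exclusion the count is 286 − 157 + 1 = 130.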